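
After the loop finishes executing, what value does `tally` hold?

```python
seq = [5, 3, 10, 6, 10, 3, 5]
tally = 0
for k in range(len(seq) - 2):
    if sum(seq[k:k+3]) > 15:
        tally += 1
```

Let's trace through this code step by step.

Initialize: seq = [5, 3, 10, 6, 10, 3, 5]
Initialize: tally = 0
Entering loop: for k in range(len(seq) - 2):
After iteration 1: k = 0, tally = 1
After iteration 2: k = 1, tally = 2
After iteration 3: k = 2, tally = 3
After iteration 4: k = 3, tally = 4
After iteration 5: k = 4, tally = 5
Loop ends.

Final answer: 5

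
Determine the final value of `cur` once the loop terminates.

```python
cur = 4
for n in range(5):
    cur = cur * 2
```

Let's trace through this code step by step.

Initialize: cur = 4
Entering loop: for n in range(5):
After iteration 1: n = 0, cur = 8
After iteration 2: n = 1, cur = 16
After iteration 3: n = 2, cur = 32
After iteration 4: n = 3, cur = 64
After iteration 5: n = 4, cur = 128
Loop ends.

Final answer: 128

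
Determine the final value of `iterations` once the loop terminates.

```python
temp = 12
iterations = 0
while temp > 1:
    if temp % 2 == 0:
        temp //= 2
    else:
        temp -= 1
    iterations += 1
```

Let's trace through this code step by step.

Initialize: temp = 12
Initialize: iterations = 0
Entering loop: while temp > 1:
After iteration 1: temp = 6, iterations = 1
After iteration 2: temp = 3, iterations = 2
After iteration 3: temp = 2, iterations = 3
After iteration 4: temp = 1, iterations = 4
Loop ends.

Final answer: 4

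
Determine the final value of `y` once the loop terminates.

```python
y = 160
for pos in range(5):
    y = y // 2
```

Let's trace through this code step by step.

Initialize: y = 160
Entering loop: for pos in range(5):
After iteration 1: pos = 0, y = 80
After iteration 2: pos = 1, y = 40
After iteration 3: pos = 2, y = 20
After iteration 4: pos = 3, y = 10
After iteration 5: pos = 4, y = 5
Loop ends.

Final answer: 5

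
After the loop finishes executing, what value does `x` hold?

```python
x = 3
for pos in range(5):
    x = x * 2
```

Let's trace through this code step by step.

Initialize: x = 3
Entering loop: for pos in range(5):
After iteration 1: pos = 0, x = 6
After iteration 2: pos = 1, x = 12
After iteration 3: pos = 2, x = 24
After iteration 4: pos = 3, x = 48
After iteration 5: pos = 4, x = 96
Loop ends.

Final answer: 96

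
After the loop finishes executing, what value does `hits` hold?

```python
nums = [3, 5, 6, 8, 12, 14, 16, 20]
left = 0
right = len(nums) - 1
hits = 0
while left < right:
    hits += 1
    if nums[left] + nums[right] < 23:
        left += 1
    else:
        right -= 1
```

Let's trace through this code step by step.

Initialize: nums = [3, 5, 6, 8, 12, 14, 16, 20]
Initialize: left = 0
Initialize: right = 7
Initialize: hits = 0
Entering loop: while left < right:
After iteration 1: left = 0, right = 6, hits = 1
After iteration 2: left = 1, right = 6, hits = 2
After iteration 3: left = 2, right = 6, hits = 3
After iteration 4: left = 3, right = 6, hits = 4
After iteration 5: left = 3, right = 5, hits = 5
After iteration 6: left = 4, right = 5, hits = 6
After iteration 7: left = 4, right = 4, hits = 7
Loop ends.

Final answer: 7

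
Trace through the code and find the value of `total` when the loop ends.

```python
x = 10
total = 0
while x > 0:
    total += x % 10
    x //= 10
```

Let's trace through this code step by step.

Initialize: x = 10
Initialize: total = 0
Entering loop: while x > 0:
After iteration 1: x = 1, total = 0
After iteration 2: x = 0, total = 1
Loop ends.

Final answer: 1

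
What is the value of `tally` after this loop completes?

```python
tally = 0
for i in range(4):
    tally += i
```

Let's trace through this code step by step.

Initialize: tally = 0
Entering loop: for i in range(4):
After iteration 1: i = 0, tally = 0
After iteration 2: i = 1, tally = 1
After iteration 3: i = 2, tally = 3
After iteration 4: i = 3, tally = 6
Loop ends.

Final answer: 6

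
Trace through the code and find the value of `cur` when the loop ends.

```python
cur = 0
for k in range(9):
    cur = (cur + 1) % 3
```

Let's trace through this code step by step.

Initialize: cur = 0
Entering loop: for k in range(9):
After iteration 1: k = 0, cur = 1
After iteration 2: k = 1, cur = 2
After iteration 3: k = 2, cur = 0
After iteration 4: k = 3, cur = 1
After iteration 5: k = 4, cur = 2
After iteration 6: k = 5, cur = 0
After iteration 7: k = 6, cur = 1
After iteration 8: k = 7, cur = 2
After iteration 9: k = 8, cur = 0
Loop ends.

Final answer: 0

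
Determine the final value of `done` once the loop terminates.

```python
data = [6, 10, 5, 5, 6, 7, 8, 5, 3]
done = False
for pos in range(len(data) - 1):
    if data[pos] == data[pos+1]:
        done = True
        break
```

Let's trace through this code step by step.

Initialize: data = [6, 10, 5, 5, 6, 7, 8, 5, 3]
Initialize: done = False
Entering loop: for pos in range(len(data) - 1):
After iteration 1: pos = 0, done = False
After iteration 2: pos = 1, done = False
After iteration 3: pos = 2, done = True
Loop ends.

Final answer: True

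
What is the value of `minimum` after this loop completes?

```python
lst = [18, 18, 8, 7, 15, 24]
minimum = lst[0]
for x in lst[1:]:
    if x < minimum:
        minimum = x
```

Let's trace through this code step by step.

Initialize: lst = [18, 18, 8, 7, 15, 24]
Initialize: minimum = 18
Entering loop: for x in lst[1:]:
After iteration 1: x = 18, minimum = 18
After iteration 2: x = 8, minimum = 8
After iteration 3: x = 7, minimum = 7
After iteration 4: x = 15, minimum = 7
After iteration 5: x = 24, minimum = 7
Loop ends.

Final answer: 7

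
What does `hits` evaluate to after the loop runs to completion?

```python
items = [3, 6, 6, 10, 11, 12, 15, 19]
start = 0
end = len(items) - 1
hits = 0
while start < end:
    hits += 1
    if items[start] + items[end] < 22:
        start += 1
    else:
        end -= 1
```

Let's trace through this code step by step.

Initialize: items = [3, 6, 6, 10, 11, 12, 15, 19]
Initialize: start = 0
Initialize: end = 7
Initialize: hits = 0
Entering loop: while start < end:
After iteration 1: start = 0, end = 6, hits = 1
After iteration 2: start = 1, end = 6, hits = 2
After iteration 3: start = 2, end = 6, hits = 3
After iteration 4: start = 3, end = 6, hits = 4
After iteration 5: start = 3, end = 5, hits = 5
After iteration 6: start = 3, end = 4, hits = 6
After iteration 7: start = 4, end = 4, hits = 7
Loop ends.

Final answer: 7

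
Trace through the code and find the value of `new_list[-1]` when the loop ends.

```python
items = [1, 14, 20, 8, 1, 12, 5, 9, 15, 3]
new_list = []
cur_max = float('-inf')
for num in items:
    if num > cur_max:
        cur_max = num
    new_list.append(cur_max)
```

Let's trace through this code step by step.

Initialize: items = [1, 14, 20, 8, 1, 12, 5, 9, 15, 3]
Initialize: new_list = []
Initialize: cur_max = -inf
Entering loop: for num in items:
After iteration 1: num = 1, new_list = [1], cur_max = 1
After iteration 2: num = 14, new_list = [1, 14], cur_max = 14
After iteration 3: num = 20, new_list = [1, 14, 20], cur_max = 20
After iteration 4: num = 8, new_list = [1, 14, 20, 20], cur_max = 20
After iteration 5: num = 1, new_list = [1, 14, 20, 20, 20], cur_max = 20
After iteration 6: num = 12, new_list = [1, 14, 20, 20, 20, 20], cur_max = 20
After iteration 7: num = 5, new_list = [1, 14, 20, 20, 20, 20, 20], cur_max = 20
After iteration 8: num = 9, new_list = [1, 14, 20, 20, 20, 20, 20, 20], cur_max = 20
After iteration 9: num = 15, new_list = [1, 14, 20, 20, 20, 20, 20, 20, 20], cur_max = 20
After iteration 10: num = 3, new_list = [1, 14, 20, 20, 20, 20, 20, 20, 20, 20], cur_max = 20
Loop ends.
new_list[-1] = 20

Final answer: 20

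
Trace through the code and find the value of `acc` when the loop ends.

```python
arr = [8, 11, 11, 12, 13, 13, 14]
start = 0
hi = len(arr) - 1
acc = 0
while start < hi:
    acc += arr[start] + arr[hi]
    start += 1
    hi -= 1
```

Let's trace through this code step by step.

Initialize: arr = [8, 11, 11, 12, 13, 13, 14]
Initialize: start = 0
Initialize: hi = 6
Initialize: acc = 0
Entering loop: while start < hi:
After iteration 1: start = 1, hi = 5, acc = 22
After iteration 2: start = 2, hi = 4, acc = 46
After iteration 3: start = 3, hi = 3, acc = 70
Loop ends.

Final answer: 70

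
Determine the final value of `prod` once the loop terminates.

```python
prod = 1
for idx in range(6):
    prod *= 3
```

Let's trace through this code step by step.

Initialize: prod = 1
Entering loop: for idx in range(6):
After iteration 1: idx = 0, prod = 3
After iteration 2: idx = 1, prod = 9
After iteration 3: idx = 2, prod = 27
After iteration 4: idx = 3, prod = 81
After iteration 5: idx = 4, prod = 243
After iteration 6: idx = 5, prod = 729
Loop ends.

Final answer: 729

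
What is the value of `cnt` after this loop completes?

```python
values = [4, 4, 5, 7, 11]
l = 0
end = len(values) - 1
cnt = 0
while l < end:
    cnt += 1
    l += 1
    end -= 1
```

Let's trace through this code step by step.

Initialize: values = [4, 4, 5, 7, 11]
Initialize: l = 0
Initialize: end = 4
Initialize: cnt = 0
Entering loop: while l < end:
After iteration 1: l = 1, end = 3, cnt = 1
After iteration 2: l = 2, end = 2, cnt = 2
Loop ends.

Final answer: 2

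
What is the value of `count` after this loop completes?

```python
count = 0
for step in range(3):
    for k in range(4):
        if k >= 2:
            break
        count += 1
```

Let's trace through this code step by step.

Initialize: count = 0
Entering loop: for step in range(3):
After iteration 1: step = 0, count = 2
After iteration 2: step = 1, count = 4
After iteration 3: step = 2, count = 6
Loop ends.

Final answer: 6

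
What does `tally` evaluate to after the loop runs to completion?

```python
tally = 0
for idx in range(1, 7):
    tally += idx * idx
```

Let's trace through this code step by step.

Initialize: tally = 0
Entering loop: for idx in range(1, 7):
After iteration 1: idx = 1, tally = 1
After iteration 2: idx = 2, tally = 5
After iteration 3: idx = 3, tally = 14
After iteration 4: idx = 4, tally = 30
After iteration 5: idx = 5, tally = 55
After iteration 6: idx = 6, tally = 91
Loop ends.

Final answer: 91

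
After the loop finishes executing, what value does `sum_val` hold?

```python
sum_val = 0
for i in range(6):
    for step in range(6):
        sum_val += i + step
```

Let's trace through this code step by step.

Initialize: sum_val = 0
Entering loop: for i in range(6):
After iteration 1: i = 0, sum_val = 15
After iteration 2: i = 1, sum_val = 36
After iteration 3: i = 2, sum_val = 63
After iteration 4: i = 3, sum_val = 96
After iteration 5: i = 4, sum_val = 135
After iteration 6: i = 5, sum_val = 180
Loop ends.

Final answer: 180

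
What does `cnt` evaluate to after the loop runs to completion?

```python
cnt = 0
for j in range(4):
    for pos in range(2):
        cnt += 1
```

Let's trace through this code step by step.

Initialize: cnt = 0
Entering loop: for j in range(4):
After iteration 1: j = 0, cnt = 2
After iteration 2: j = 1, cnt = 4
After iteration 3: j = 2, cnt = 6
After iteration 4: j = 3, cnt = 8
Loop ends.

Final answer: 8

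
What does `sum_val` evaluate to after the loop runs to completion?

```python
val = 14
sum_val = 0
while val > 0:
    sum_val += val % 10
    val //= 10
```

Let's trace through this code step by step.

Initialize: val = 14
Initialize: sum_val = 0
Entering loop: while val > 0:
After iteration 1: val = 1, sum_val = 4
After iteration 2: val = 0, sum_val = 5
Loop ends.

Final answer: 5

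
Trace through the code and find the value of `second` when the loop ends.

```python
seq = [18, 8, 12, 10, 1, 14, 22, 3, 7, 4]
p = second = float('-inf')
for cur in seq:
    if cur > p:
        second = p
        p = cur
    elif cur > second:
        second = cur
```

Let's trace through this code step by step.

Initialize: seq = [18, 8, 12, 10, 1, 14, 22, 3, 7, 4]
Initialize: p = -inf
Initialize: second = -inf
Entering loop: for cur in seq:
After iteration 1: cur = 18, p = 18, second = -inf
After iteration 2: cur = 8, p = 18, second = 8
After iteration 3: cur = 12, p = 18, second = 12
After iteration 4: cur = 10, p = 18, second = 12
After iteration 5: cur = 1, p = 18, second = 12
After iteration 6: cur = 14, p = 18, second = 14
After iteration 7: cur = 22, p = 22, second = 18
After iteration 8: cur = 3, p = 22, second = 18
After iteration 9: cur = 7, p = 22, second = 18
After iteration 10: cur = 4, p = 22, second = 18
Loop ends.

Final answer: 18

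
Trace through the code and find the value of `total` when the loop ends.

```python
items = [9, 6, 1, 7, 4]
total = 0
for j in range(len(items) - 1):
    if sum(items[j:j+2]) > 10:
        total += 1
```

Let's trace through this code step by step.

Initialize: items = [9, 6, 1, 7, 4]
Initialize: total = 0
Entering loop: for j in range(len(items) - 1):
After iteration 1: j = 0, total = 1
After iteration 2: j = 1, total = 1
After iteration 3: j = 2, total = 1
After iteration 4: j = 3, total = 2
Loop ends.

Final answer: 2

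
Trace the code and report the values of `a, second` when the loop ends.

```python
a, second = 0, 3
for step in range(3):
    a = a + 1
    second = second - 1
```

Let's trace through this code step by step.

Initialize: a = 0
Initialize: second = 3
Entering loop: for step in range(3):
After iteration 1: step = 0, a = 1, second = 2
After iteration 2: step = 1, a = 2, second = 1
After iteration 3: step = 2, a = 3, second = 0
Loop ends.

Final answer: 3, 0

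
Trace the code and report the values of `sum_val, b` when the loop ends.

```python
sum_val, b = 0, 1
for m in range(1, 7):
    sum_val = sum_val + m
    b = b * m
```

Let's trace through this code step by step.

Initialize: sum_val = 0
Initialize: b = 1
Entering loop: for m in range(1, 7):
After iteration 1: m = 1, sum_val = 1, b = 1
After iteration 2: m = 2, sum_val = 3, b = 2
After iteration 3: m = 3, sum_val = 6, b = 6
After iteration 4: m = 4, sum_val = 10, b = 24
After iteration 5: m = 5, sum_val = 15, b = 120
After iteration 6: m = 6, sum_val = 21, b = 720
Loop ends.

Final answer: 21, 720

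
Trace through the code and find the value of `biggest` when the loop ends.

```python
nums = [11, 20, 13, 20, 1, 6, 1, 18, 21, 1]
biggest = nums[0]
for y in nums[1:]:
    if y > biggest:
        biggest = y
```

Let's trace through this code step by step.

Initialize: nums = [11, 20, 13, 20, 1, 6, 1, 18, 21, 1]
Initialize: biggest = 11
Entering loop: for y in nums[1:]:
After iteration 1: y = 20, biggest = 20
After iteration 2: y = 13, biggest = 20
After iteration 3: y = 20, biggest = 20
After iteration 4: y = 1, biggest = 20
After iteration 5: y = 6, biggest = 20
After iteration 6: y = 1, biggest = 20
After iteration 7: y = 18, biggest = 20
After iteration 8: y = 21, biggest = 21
After iteration 9: y = 1, biggest = 21
Loop ends.

Final answer: 21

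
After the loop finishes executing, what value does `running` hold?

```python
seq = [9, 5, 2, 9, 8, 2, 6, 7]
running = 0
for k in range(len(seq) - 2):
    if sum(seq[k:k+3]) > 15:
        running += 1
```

Let's trace through this code step by step.

Initialize: seq = [9, 5, 2, 9, 8, 2, 6, 7]
Initialize: running = 0
Entering loop: for k in range(len(seq) - 2):
After iteration 1: k = 0, running = 1
After iteration 2: k = 1, running = 2
After iteration 3: k = 2, running = 3
After iteration 4: k = 3, running = 4
After iteration 5: k = 4, running = 5
After iteration 6: k = 5, running = 5
Loop ends.

Final answer: 5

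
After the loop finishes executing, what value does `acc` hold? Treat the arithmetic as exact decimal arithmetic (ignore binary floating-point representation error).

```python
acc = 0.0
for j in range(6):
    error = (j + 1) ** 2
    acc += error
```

Let's trace through this code step by step.

Initialize: acc = 0.0
Entering loop: for j in range(6):
After iteration 1: j = 0, acc = 1.0, error = 1
After iteration 2: j = 1, acc = 5.0, error = 4
After iteration 3: j = 2, acc = 14.0, error = 9
After iteration 4: j = 3, acc = 30.0, error = 16
After iteration 5: j = 4, acc = 55.0, error = 25
After iteration 6: j = 5, acc = 91.0, error = 36
Loop ends.

Final answer: 91.0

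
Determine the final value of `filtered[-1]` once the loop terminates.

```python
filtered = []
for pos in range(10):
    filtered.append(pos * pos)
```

Let's trace through this code step by step.

Initialize: filtered = []
Entering loop: for pos in range(10):
After iteration 1: pos = 0, filtered = [0]
After iteration 2: pos = 1, filtered = [0, 1]
After iteration 3: pos = 2, filtered = [0, 1, 4]
After iteration 4: pos = 3, filtered = [0, 1, 4, 9]
After iteration 5: pos = 4, filtered = [0, 1, 4, 9, 16]
After iteration 6: pos = 5, filtered = [0, 1, 4, 9, 16, 25]
After iteration 7: pos = 6, filtered = [0, 1, 4, 9, 16, 25, 36]
After iteration 8: pos = 7, filtered = [0, 1, 4, 9, 16, 25, 36, 49]
After iteration 9: pos = 8, filtered = [0, 1, 4, 9, 16, 25, 36, 49, 64]
After iteration 10: pos = 9, filtered = [0, 1, 4, 9, 16, 25, 36, 49, 64, 81]
Loop ends.
filtered[-1] = 81

Final answer: 81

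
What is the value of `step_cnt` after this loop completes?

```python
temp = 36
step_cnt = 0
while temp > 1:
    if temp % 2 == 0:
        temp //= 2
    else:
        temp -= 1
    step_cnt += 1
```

Let's trace through this code step by step.

Initialize: temp = 36
Initialize: step_cnt = 0
Entering loop: while temp > 1:
After iteration 1: temp = 18, step_cnt = 1
After iteration 2: temp = 9, step_cnt = 2
After iteration 3: temp = 8, step_cnt = 3
After iteration 4: temp = 4, step_cnt = 4
After iteration 5: temp = 2, step_cnt = 5
After iteration 6: temp = 1, step_cnt = 6
Loop ends.

Final answer: 6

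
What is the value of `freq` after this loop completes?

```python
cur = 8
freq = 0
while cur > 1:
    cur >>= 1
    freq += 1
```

Let's trace through this code step by step.

Initialize: cur = 8
Initialize: freq = 0
Entering loop: while cur > 1:
After iteration 1: cur = 4, freq = 1
After iteration 2: cur = 2, freq = 2
After iteration 3: cur = 1, freq = 3
Loop ends.

Final answer: 3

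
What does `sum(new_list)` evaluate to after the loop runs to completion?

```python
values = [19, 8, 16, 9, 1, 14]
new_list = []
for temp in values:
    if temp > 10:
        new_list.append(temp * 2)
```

Let's trace through this code step by step.

Initialize: values = [19, 8, 16, 9, 1, 14]
Initialize: new_list = []
Entering loop: for temp in values:
After iteration 1: temp = 19, new_list = [38]
After iteration 2: temp = 8, new_list = [38]
After iteration 3: temp = 16, new_list = [38, 32]
After iteration 4: temp = 9, new_list = [38, 32]
After iteration 5: temp = 1, new_list = [38, 32]
After iteration 6: temp = 14, new_list = [38, 32, 28]
Loop ends.
sum(new_list) = 98

Final answer: 98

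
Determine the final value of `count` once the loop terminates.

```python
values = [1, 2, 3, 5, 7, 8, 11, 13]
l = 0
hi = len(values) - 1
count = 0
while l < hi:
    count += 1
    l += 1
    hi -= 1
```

Let's trace through this code step by step.

Initialize: values = [1, 2, 3, 5, 7, 8, 11, 13]
Initialize: l = 0
Initialize: hi = 7
Initialize: count = 0
Entering loop: while l < hi:
After iteration 1: l = 1, hi = 6, count = 1
After iteration 2: l = 2, hi = 5, count = 2
After iteration 3: l = 3, hi = 4, count = 3
After iteration 4: l = 4, hi = 3, count = 4
Loop ends.

Final answer: 4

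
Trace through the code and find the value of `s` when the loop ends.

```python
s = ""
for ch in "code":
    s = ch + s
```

Let's trace through this code step by step.

Initialize: s = ''
Entering loop: for ch in "code":
After iteration 1: ch = 'c', s = 'c'
After iteration 2: ch = 'o', s = 'oc'
After iteration 3: ch = 'd', s = 'doc'
After iteration 4: ch = 'e', s = 'edoc'
Loop ends.

Final answer: 'edoc'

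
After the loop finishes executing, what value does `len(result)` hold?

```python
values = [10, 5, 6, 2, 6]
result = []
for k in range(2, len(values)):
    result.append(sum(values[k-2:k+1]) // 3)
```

Let's trace through this code step by step.

Initialize: values = [10, 5, 6, 2, 6]
Initialize: result = []
Entering loop: for k in range(2, len(values)):
After iteration 1: k = 2, result = [7]
After iteration 2: k = 3, result = [7, 4]
After iteration 3: k = 4, result = [7, 4, 4]
Loop ends.
len(result) = 3

Final answer: 3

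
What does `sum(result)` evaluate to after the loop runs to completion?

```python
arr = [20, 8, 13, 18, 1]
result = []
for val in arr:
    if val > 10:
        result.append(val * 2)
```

Let's trace through this code step by step.

Initialize: arr = [20, 8, 13, 18, 1]
Initialize: result = []
Entering loop: for val in arr:
After iteration 1: val = 20, result = [40]
After iteration 2: val = 8, result = [40]
After iteration 3: val = 13, result = [40, 26]
After iteration 4: val = 18, result = [40, 26, 36]
After iteration 5: val = 1, result = [40, 26, 36]
Loop ends.
sum(result) = 102

Final answer: 102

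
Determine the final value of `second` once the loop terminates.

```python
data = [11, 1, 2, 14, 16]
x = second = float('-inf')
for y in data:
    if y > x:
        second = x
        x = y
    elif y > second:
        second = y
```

Let's trace through this code step by step.

Initialize: data = [11, 1, 2, 14, 16]
Initialize: x = -inf
Initialize: second = -inf
Entering loop: for y in data:
After iteration 1: y = 11, x = 11, second = -inf
After iteration 2: y = 1, x = 11, second = 1
After iteration 3: y = 2, x = 11, second = 2
After iteration 4: y = 14, x = 14, second = 11
After iteration 5: y = 16, x = 16, second = 14
Loop ends.

Final answer: 14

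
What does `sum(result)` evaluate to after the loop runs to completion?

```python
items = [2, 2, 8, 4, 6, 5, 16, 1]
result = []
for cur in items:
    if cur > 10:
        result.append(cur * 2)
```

Let's trace through this code step by step.

Initialize: items = [2, 2, 8, 4, 6, 5, 16, 1]
Initialize: result = []
Entering loop: for cur in items:
After iteration 1: cur = 2, result = []
After iteration 2: cur = 2, result = []
After iteration 3: cur = 8, result = []
After iteration 4: cur = 4, result = []
After iteration 5: cur = 6, result = []
After iteration 6: cur = 5, result = []
After iteration 7: cur = 16, result = [32]
After iteration 8: cur = 1, result = [32]
Loop ends.
sum(result) = 32

Final answer: 32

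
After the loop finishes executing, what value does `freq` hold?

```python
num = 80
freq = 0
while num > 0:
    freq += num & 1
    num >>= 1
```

Let's trace through this code step by step.

Initialize: num = 80
Initialize: freq = 0
Entering loop: while num > 0:
After iteration 1: num = 40, freq = 0
After iteration 2: num = 20, freq = 0
After iteration 3: num = 10, freq = 0
After iteration 4: num = 5, freq = 0
After iteration 5: num = 2, freq = 1
After iteration 6: num = 1, freq = 1
After iteration 7: num = 0, freq = 2
Loop ends.

Final answer: 2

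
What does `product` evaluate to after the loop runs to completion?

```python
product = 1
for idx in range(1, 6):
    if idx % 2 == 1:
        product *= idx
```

Let's trace through this code step by step.

Initialize: product = 1
Entering loop: for idx in range(1, 6):
After iteration 1: idx = 1, product = 1
After iteration 2: idx = 2, product = 1
After iteration 3: idx = 3, product = 3
After iteration 4: idx = 4, product = 3
After iteration 5: idx = 5, product = 15
Loop ends.

Final answer: 15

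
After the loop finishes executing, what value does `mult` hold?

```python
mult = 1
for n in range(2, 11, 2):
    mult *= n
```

Let's trace through this code step by step.

Initialize: mult = 1
Entering loop: for n in range(2, 11, 2):
After iteration 1: n = 2, mult = 2
After iteration 2: n = 4, mult = 8
After iteration 3: n = 6, mult = 48
After iteration 4: n = 8, mult = 384
After iteration 5: n = 10, mult = 3840
Loop ends.

Final answer: 3840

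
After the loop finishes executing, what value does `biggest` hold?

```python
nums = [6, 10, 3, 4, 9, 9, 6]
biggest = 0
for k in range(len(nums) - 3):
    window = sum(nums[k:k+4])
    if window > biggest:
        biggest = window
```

Let's trace through this code step by step.

Initialize: nums = [6, 10, 3, 4, 9, 9, 6]
Initialize: biggest = 0
Entering loop: for k in range(len(nums) - 3):
After iteration 1: k = 0, biggest = 23, window = 23
After iteration 2: k = 1, biggest = 26, window = 26
After iteration 3: k = 2, biggest = 26, window = 25
After iteration 4: k = 3, biggest = 28, window = 28
Loop ends.

Final answer: 28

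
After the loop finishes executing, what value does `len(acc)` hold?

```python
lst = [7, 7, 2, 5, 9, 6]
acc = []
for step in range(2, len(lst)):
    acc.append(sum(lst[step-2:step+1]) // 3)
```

Let's trace through this code step by step.

Initialize: lst = [7, 7, 2, 5, 9, 6]
Initialize: acc = []
Entering loop: for step in range(2, len(lst)):
After iteration 1: step = 2, acc = [5]
After iteration 2: step = 3, acc = [5, 4]
After iteration 3: step = 4, acc = [5, 4, 5]
After iteration 4: step = 5, acc = [5, 4, 5, 6]
Loop ends.
len(acc) = 4

Final answer: 4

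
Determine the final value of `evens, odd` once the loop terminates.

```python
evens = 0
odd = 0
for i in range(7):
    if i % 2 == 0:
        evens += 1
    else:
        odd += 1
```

Let's trace through this code step by step.

Initialize: evens = 0
Initialize: odd = 0
Entering loop: for i in range(7):
After iteration 1: i = 0, evens = 1, odd = 0
After iteration 2: i = 1, evens = 1, odd = 1
After iteration 3: i = 2, evens = 2, odd = 1
After iteration 4: i = 3, evens = 2, odd = 2
After iteration 5: i = 4, evens = 3, odd = 2
After iteration 6: i = 5, evens = 3, odd = 3
After iteration 7: i = 6, evens = 4, odd = 3
Loop ends.

Final answer: 4, 3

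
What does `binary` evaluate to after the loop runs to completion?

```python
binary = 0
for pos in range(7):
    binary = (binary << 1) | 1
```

Let's trace through this code step by step.

Initialize: binary = 0
Entering loop: for pos in range(7):
After iteration 1: pos = 0, binary = 1
After iteration 2: pos = 1, binary = 3
After iteration 3: pos = 2, binary = 7
After iteration 4: pos = 3, binary = 15
After iteration 5: pos = 4, binary = 31
After iteration 6: pos = 5, binary = 63
After iteration 7: pos = 6, binary = 127
Loop ends.

Final answer: 127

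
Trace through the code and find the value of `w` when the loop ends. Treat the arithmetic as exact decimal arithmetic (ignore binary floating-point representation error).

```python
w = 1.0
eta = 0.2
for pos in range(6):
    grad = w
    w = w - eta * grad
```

Let's trace through this code step by step.

Initialize: w = 1.0
Initialize: eta = 0.2
Entering loop: for pos in range(6):
After iteration 1: pos = 0, w = 0.8, grad = 1.0
After iteration 2: pos = 1, w = 0.64, grad = 0.8
After iteration 3: pos = 2, w = 0.512, grad = 0.64
After iteration 4: pos = 3, w = 0.4096, grad = 0.512
After iteration 5: pos = 4, w = 0.32768, grad = 0.4096
After iteration 6: pos = 5, w = 0.262144, grad = 0.32768
Loop ends.

Final answer: 0.262144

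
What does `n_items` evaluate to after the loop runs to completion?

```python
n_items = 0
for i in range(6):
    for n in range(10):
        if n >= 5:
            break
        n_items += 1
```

Let's trace through this code step by step.

Initialize: n_items = 0
Entering loop: for i in range(6):
After iteration 1: i = 0, n_items = 5
After iteration 2: i = 1, n_items = 10
After iteration 3: i = 2, n_items = 15
After iteration 4: i = 3, n_items = 20
After iteration 5: i = 4, n_items = 25
After iteration 6: i = 5, n_items = 30
Loop ends.

Final answer: 30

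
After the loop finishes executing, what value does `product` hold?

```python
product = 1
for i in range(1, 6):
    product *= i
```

Let's trace through this code step by step.

Initialize: product = 1
Entering loop: for i in range(1, 6):
After iteration 1: i = 1, product = 1
After iteration 2: i = 2, product = 2
After iteration 3: i = 3, product = 6
After iteration 4: i = 4, product = 24
After iteration 5: i = 5, product = 120
Loop ends.

Final answer: 120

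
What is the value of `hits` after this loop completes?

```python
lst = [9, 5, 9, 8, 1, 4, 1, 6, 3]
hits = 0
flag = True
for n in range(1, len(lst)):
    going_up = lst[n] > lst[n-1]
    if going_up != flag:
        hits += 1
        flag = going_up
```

Let's trace through this code step by step.

Initialize: lst = [9, 5, 9, 8, 1, 4, 1, 6, 3]
Initialize: hits = 0
Initialize: flag = True
Entering loop: for n in range(1, len(lst)):
After iteration 1: n = 1, hits = 1, flag = False, going_up = False
After iteration 2: n = 2, hits = 2, flag = True, going_up = True
After iteration 3: n = 3, hits = 3, flag = False, going_up = False
After iteration 4: n = 4, hits = 3, flag = False, going_up = False
After iteration 5: n = 5, hits = 4, flag = True, going_up = True
After iteration 6: n = 6, hits = 5, flag = False, going_up = False
After iteration 7: n = 7, hits = 6, flag = True, going_up = True
After iteration 8: n = 8, hits = 7, flag = False, going_up = False
Loop ends.

Final answer: 7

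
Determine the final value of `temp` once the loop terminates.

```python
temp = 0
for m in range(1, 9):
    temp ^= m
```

Let's trace through this code step by step.

Initialize: temp = 0
Entering loop: for m in range(1, 9):
After iteration 1: m = 1, temp = 1
After iteration 2: m = 2, temp = 3
After iteration 3: m = 3, temp = 0
After iteration 4: m = 4, temp = 4
After iteration 5: m = 5, temp = 1
After iteration 6: m = 6, temp = 7
After iteration 7: m = 7, temp = 0
After iteration 8: m = 8, temp = 8
Loop ends.

Final answer: 8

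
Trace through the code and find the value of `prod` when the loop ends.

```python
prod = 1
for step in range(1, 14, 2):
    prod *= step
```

Let's trace through this code step by step.

Initialize: prod = 1
Entering loop: for step in range(1, 14, 2):
After iteration 1: step = 1, prod = 1
After iteration 2: step = 3, prod = 3
After iteration 3: step = 5, prod = 15
After iteration 4: step = 7, prod = 105
After iteration 5: step = 9, prod = 945
After iteration 6: step = 11, prod = 10395
After iteration 7: step = 13, prod = 135135
Loop ends.

Final answer: 135135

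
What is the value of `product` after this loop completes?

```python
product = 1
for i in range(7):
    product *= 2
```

Let's trace through this code step by step.

Initialize: product = 1
Entering loop: for i in range(7):
After iteration 1: i = 0, product = 2
After iteration 2: i = 1, product = 4
After iteration 3: i = 2, product = 8
After iteration 4: i = 3, product = 16
After iteration 5: i = 4, product = 32
After iteration 6: i = 5, product = 64
After iteration 7: i = 6, product = 128
Loop ends.

Final answer: 128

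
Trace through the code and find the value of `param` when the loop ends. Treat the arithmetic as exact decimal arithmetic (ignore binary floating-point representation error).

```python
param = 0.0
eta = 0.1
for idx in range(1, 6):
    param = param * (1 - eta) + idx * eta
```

Let's trace through this code step by step.

Initialize: param = 0.0
Initialize: eta = 0.1
Entering loop: for idx in range(1, 6):
After iteration 1: idx = 1, param = 0.1
After iteration 2: idx = 2, param = 0.29
After iteration 3: idx = 3, param = 0.561
After iteration 4: idx = 4, param = 0.9049
After iteration 5: idx = 5, param = 1.31441
Loop ends.

Final answer: 1.31441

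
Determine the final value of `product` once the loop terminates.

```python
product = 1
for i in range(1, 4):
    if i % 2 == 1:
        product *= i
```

Let's trace through this code step by step.

Initialize: product = 1
Entering loop: for i in range(1, 4):
After iteration 1: i = 1, product = 1
After iteration 2: i = 2, product = 1
After iteration 3: i = 3, product = 3
Loop ends.

Final answer: 3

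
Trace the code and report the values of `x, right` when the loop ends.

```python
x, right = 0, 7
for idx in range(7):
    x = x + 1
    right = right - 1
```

Let's trace through this code step by step.

Initialize: x = 0
Initialize: right = 7
Entering loop: for idx in range(7):
After iteration 1: idx = 0, x = 1, right = 6
After iteration 2: idx = 1, x = 2, right = 5
After iteration 3: idx = 2, x = 3, right = 4
After iteration 4: idx = 3, x = 4, right = 3
After iteration 5: idx = 4, x = 5, right = 2
After iteration 6: idx = 5, x = 6, right = 1
After iteration 7: idx = 6, x = 7, right = 0
Loop ends.

Final answer: 7, 0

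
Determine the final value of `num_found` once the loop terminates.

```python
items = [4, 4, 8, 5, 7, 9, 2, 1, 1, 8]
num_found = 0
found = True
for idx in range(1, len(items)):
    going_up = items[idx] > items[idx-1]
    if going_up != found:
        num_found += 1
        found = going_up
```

Let's trace through this code step by step.

Initialize: items = [4, 4, 8, 5, 7, 9, 2, 1, 1, 8]
Initialize: num_found = 0
Initialize: found = True
Entering loop: for idx in range(1, len(items)):
After iteration 1: idx = 1, num_found = 1, found = False, going_up = False
After iteration 2: idx = 2, num_found = 2, found = True, going_up = True
After iteration 3: idx = 3, num_found = 3, found = False, going_up = False
After iteration 4: idx = 4, num_found = 4, found = True, going_up = True
After iteration 5: idx = 5, num_found = 4, found = True, going_up = True
After iteration 6: idx = 6, num_found = 5, found = False, going_up = False
After iteration 7: idx = 7, num_found = 5, found = False, going_up = False
After iteration 8: idx = 8, num_found = 5, found = False, going_up = False
After iteration 9: idx = 9, num_found = 6, found = True, going_up = True
Loop ends.

Final answer: 6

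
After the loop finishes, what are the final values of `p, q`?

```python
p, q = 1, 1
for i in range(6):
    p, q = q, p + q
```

Let's trace through this code step by step.

Initialize: p = 1
Initialize: q = 1
Entering loop: for i in range(6):
After iteration 1: i = 0, p = 1, q = 2
After iteration 2: i = 1, p = 2, q = 3
After iteration 3: i = 2, p = 3, q = 5
After iteration 4: i = 3, p = 5, q = 8
After iteration 5: i = 4, p = 8, q = 13
After iteration 6: i = 5, p = 13, q = 21
Loop ends.

Final answer: 13, 21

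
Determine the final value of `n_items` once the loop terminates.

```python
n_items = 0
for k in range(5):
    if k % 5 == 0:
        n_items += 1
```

Let's trace through this code step by step.

Initialize: n_items = 0
Entering loop: for k in range(5):
After iteration 1: k = 0, n_items = 1
After iteration 2: k = 1, n_items = 1
After iteration 3: k = 2, n_items = 1
After iteration 4: k = 3, n_items = 1
After iteration 5: k = 4, n_items = 1
Loop ends.

Final answer: 1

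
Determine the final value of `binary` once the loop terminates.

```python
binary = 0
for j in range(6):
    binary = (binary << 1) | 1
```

Let's trace through this code step by step.

Initialize: binary = 0
Entering loop: for j in range(6):
After iteration 1: j = 0, binary = 1
After iteration 2: j = 1, binary = 3
After iteration 3: j = 2, binary = 7
After iteration 4: j = 3, binary = 15
After iteration 5: j = 4, binary = 31
After iteration 6: j = 5, binary = 63
Loop ends.

Final answer: 63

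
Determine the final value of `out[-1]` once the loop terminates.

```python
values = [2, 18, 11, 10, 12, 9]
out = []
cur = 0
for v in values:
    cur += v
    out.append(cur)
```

Let's trace through this code step by step.

Initialize: values = [2, 18, 11, 10, 12, 9]
Initialize: out = []
Initialize: cur = 0
Entering loop: for v in values:
After iteration 1: v = 2, out = [2], cur = 2
After iteration 2: v = 18, out = [2, 20], cur = 20
After iteration 3: v = 11, out = [2, 20, 31], cur = 31
After iteration 4: v = 10, out = [2, 20, 31, 41], cur = 41
After iteration 5: v = 12, out = [2, 20, 31, 41, 53], cur = 53
After iteration 6: v = 9, out = [2, 20, 31, 41, 53, 62], cur = 62
Loop ends.
out[-1] = 62

Final answer: 62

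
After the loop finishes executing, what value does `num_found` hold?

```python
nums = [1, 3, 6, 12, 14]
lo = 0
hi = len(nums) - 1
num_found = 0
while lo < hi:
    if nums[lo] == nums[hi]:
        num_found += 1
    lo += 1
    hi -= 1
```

Let's trace through this code step by step.

Initialize: nums = [1, 3, 6, 12, 14]
Initialize: lo = 0
Initialize: hi = 4
Initialize: num_found = 0
Entering loop: while lo < hi:
After iteration 1: lo = 1, hi = 3, num_found = 0
After iteration 2: lo = 2, hi = 2, num_found = 0
Loop ends.

Final answer: 0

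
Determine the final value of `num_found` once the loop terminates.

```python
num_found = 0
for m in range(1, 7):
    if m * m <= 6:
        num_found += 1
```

Let's trace through this code step by step.

Initialize: num_found = 0
Entering loop: for m in range(1, 7):
After iteration 1: m = 1, num_found = 1
After iteration 2: m = 2, num_found = 2
After iteration 3: m = 3, num_found = 2
After iteration 4: m = 4, num_found = 2
After iteration 5: m = 5, num_found = 2
After iteration 6: m = 6, num_found = 2
Loop ends.

Final answer: 2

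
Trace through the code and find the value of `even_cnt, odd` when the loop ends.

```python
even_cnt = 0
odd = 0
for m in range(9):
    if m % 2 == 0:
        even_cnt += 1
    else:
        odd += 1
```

Let's trace through this code step by step.

Initialize: even_cnt = 0
Initialize: odd = 0
Entering loop: for m in range(9):
After iteration 1: m = 0, even_cnt = 1, odd = 0
After iteration 2: m = 1, even_cnt = 1, odd = 1
After iteration 3: m = 2, even_cnt = 2, odd = 1
After iteration 4: m = 3, even_cnt = 2, odd = 2
After iteration 5: m = 4, even_cnt = 3, odd = 2
After iteration 6: m = 5, even_cnt = 3, odd = 3
After iteration 7: m = 6, even_cnt = 4, odd = 3
After iteration 8: m = 7, even_cnt = 4, odd = 4
After iteration 9: m = 8, even_cnt = 5, odd = 4
Loop ends.

Final answer: 5, 4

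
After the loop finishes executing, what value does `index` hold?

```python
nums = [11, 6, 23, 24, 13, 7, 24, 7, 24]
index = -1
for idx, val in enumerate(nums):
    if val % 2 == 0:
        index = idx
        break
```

Let's trace through this code step by step.

Initialize: nums = [11, 6, 23, 24, 13, 7, 24, 7, 24]
Initialize: index = -1
Entering loop: for idx, val in enumerate(nums):
After iteration 1: idx = 0, val = 11, index = -1
After iteration 2: idx = 1, val = 6, index = 1
Loop ends.

Final answer: 1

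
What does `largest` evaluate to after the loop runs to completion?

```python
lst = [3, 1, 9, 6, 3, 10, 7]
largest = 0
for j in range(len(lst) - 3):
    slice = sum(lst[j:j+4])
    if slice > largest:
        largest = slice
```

Let's trace through this code step by step.

Initialize: lst = [3, 1, 9, 6, 3, 10, 7]
Initialize: largest = 0
Entering loop: for j in range(len(lst) - 3):
After iteration 1: j = 0, largest = 19, slice = 19
After iteration 2: j = 1, largest = 19, slice = 19
After iteration 3: j = 2, largest = 28, slice = 28
After iteration 4: j = 3, largest = 28, slice = 26
Loop ends.

Final answer: 28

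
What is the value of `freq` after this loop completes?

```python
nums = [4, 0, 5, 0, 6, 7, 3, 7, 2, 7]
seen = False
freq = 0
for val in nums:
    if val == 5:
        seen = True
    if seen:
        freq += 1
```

Let's trace through this code step by step.

Initialize: nums = [4, 0, 5, 0, 6, 7, 3, 7, 2, 7]
Initialize: seen = False
Initialize: freq = 0
Entering loop: for val in nums:
After iteration 1: val = 4, seen = False, freq = 0
After iteration 2: val = 0, seen = False, freq = 0
After iteration 3: val = 5, seen = True, freq = 1
After iteration 4: val = 0, seen = True, freq = 2
After iteration 5: val = 6, seen = True, freq = 3
After iteration 6: val = 7, seen = True, freq = 4
After iteration 7: val = 3, seen = True, freq = 5
After iteration 8: val = 7, seen = True, freq = 6
After iteration 9: val = 2, seen = True, freq = 7
After iteration 10: val = 7, seen = True, freq = 8
Loop ends.

Final answer: 8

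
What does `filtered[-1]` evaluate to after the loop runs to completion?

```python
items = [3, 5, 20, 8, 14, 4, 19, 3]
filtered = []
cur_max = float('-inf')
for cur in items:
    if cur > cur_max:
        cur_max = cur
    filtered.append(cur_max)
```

Let's trace through this code step by step.

Initialize: items = [3, 5, 20, 8, 14, 4, 19, 3]
Initialize: filtered = []
Initialize: cur_max = -inf
Entering loop: for cur in items:
After iteration 1: cur = 3, filtered = [3], cur_max = 3
After iteration 2: cur = 5, filtered = [3, 5], cur_max = 5
After iteration 3: cur = 20, filtered = [3, 5, 20], cur_max = 20
After iteration 4: cur = 8, filtered = [3, 5, 20, 20], cur_max = 20
After iteration 5: cur = 14, filtered = [3, 5, 20, 20, 20], cur_max = 20
After iteration 6: cur = 4, filtered = [3, 5, 20, 20, 20, 20], cur_max = 20
After iteration 7: cur = 19, filtered = [3, 5, 20, 20, 20, 20, 20], cur_max = 20
After iteration 8: cur = 3, filtered = [3, 5, 20, 20, 20, 20, 20, 20], cur_max = 20
Loop ends.
filtered[-1] = 20

Final answer: 20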